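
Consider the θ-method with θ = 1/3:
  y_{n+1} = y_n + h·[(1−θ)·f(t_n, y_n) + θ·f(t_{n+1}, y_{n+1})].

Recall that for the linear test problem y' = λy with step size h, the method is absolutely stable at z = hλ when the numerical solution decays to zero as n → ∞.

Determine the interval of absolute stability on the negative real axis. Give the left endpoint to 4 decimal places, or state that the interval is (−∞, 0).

(-6.0000, 0).

Test eqn y'=λy, z=hλ:
  y_{n+1} = y_n + z·[2/3·y_n + 1/3·y_{n+1}] ⇒ (1 − 1/3z)y_{n+1} = (1 + 2/3z)y_n
  ⇒ R(z) = (1 + 2/3z)/(1 − 1/3z).

Need |R(x)|<1, x<0.
x=-0.86: |R|=0.3316
R=−1: 1+2/3x = −1+1/3x ⇒ -1/3x=2 ⇒ x=2/(-1/3)=-6.0000
Confirm numerically:
  x=-3.596: |R|=0.63554 <1
  x=-2.989: |R|=0.49724 <1
  x=-2.714: |R|=0.42492 <1
  x=-2.509: |R|=0.36631 <1
  x=-6.598: |R|=1.06230 >1
  x=-6.078: |R|=1.00859 >1
Interval (-6.0000, 0).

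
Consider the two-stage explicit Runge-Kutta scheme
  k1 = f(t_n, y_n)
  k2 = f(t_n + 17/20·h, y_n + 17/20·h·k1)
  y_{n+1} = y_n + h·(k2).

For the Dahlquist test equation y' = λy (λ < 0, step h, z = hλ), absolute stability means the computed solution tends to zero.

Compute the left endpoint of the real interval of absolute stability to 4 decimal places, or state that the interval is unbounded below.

left endpoint -1.1765.

On y'=λy, z=hλ:
  k1=λy_n ⇒ h·k1=z·y_n;  k2=λ(1+17/20z)y_n ⇒ h·k2=z(1+17/20z)y_n
  y_{n+1}/y_n = 1 + z(1+17/20z) = 1 + z + 17/20z²
  Hence R(z) = 1 + z + 17/20z².

Find x<0 with |R(x)|<1.
x=-1.77: |R|=1.8930
R=1: x+17/20x²=0 ⇒ x=−20/17=-1.1765; min R=1−1/(4·17/20)=0.7059>−1
Confirm numerically:
  x=-1.053: |R|=0.88949 <1
  x=-1.022: |R|=0.86581 <1
  x=-0.573: |R|=0.70608 <1
  x=-1.658: |R|=1.67862 >1
  x=-1.255: |R|=1.08377 >1
  x=-1.199: |R|=1.02296 >1
Interval (-1.1765, 0).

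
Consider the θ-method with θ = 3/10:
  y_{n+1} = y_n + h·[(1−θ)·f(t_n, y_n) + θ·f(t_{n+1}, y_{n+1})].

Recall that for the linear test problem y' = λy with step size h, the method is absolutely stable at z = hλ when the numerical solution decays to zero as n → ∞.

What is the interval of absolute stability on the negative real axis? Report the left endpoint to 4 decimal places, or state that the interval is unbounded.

Set f=λy, z=hλ:
  y_{n+1} = y_n + z·[7/10·y_n + 3/10·y_{n+1}] ⇒ (1 − 3/10z)y_{n+1} = (1 + 7/10z)y_n
  so R(z) = (1 + 7/10z)/(1 − 3/10z).

Solve |R(x)|<1 on ℝ⁻.
x=-0.64: |R|=0.4631
R=−1: 1+7/10x = −1+3/10x ⇒ -2/5x=2 ⇒ x=2/(-2/5)=-5.0000
Confirm numerically:
  x=-4.400: |R|=0.89655 <1
  x=-4.276: |R|=0.87314 <1
  x=-4.166: |R|=0.85172 <1
  x=-3.735: |R|=0.76138 <1
  x=-5.406: |R|=1.06194 >1
  x=-5.381: |R|=1.05829 >1
  x=-5.212: |R|=1.03308 >1
Interval (-5.0000, 0).

(-5.0000, 0).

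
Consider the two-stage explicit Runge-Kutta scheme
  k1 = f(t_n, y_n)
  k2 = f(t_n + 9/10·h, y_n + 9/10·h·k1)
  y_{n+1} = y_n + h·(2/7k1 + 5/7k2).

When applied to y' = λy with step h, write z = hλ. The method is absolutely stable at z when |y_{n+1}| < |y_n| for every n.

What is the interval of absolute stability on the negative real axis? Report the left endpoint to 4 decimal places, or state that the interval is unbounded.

On y'=λy, z=hλ:
  k1=λy_n ⇒ h·k1=z·y_n;  k2=λ(1+9/10z)y_n ⇒ h·k2=z(1+9/10z)y_n
  y_{n+1}/y_n = 1 + 2/7z + 5/7z(1+9/10z) = 1 + z + 9/14z²
  Hence R(z) = 1 + z + 9/14z².

Need |R(x)|<1, x<0.
x=-1.31: |R|=0.7932
R=1: x+9/14x²=0 ⇒ x=−14/9=-1.5556; min R=1−1/(4·9/14)=0.6111>−1
Confirm numerically:
  x=-1.331: |R|=0.80786 <1
  x=-1.113: |R|=0.68335 <1
  x=-0.888: |R|=0.61892 <1
  x=-1.979: |R|=1.53871 >1
  x=-1.735: |R|=1.20014 >1
So |R|<1 on (-1.5556, 0).

z∈(-1.5556,0).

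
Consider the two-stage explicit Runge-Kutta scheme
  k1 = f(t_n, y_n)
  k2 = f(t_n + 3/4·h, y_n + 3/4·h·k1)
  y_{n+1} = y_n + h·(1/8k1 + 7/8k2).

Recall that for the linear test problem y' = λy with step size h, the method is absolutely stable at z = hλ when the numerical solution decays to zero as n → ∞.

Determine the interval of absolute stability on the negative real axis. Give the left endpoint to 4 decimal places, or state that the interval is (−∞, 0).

Test eqn y'=λy, z=hλ:
  k1=λy_n ⇒ h·k1=z·y_n;  k2=λ(1+3/4z)y_n ⇒ h·k2=z(1+3/4z)y_n
  y_{n+1}/y_n = 1 + 1/8z + 7/8z(1+3/4z) = 1 + z + 21/32z²
  Hence R(z) = 1 + z + 21/32z².

Solve |R(x)|<1 on ℝ⁻.
x=-1.19: |R|=0.7393
R=1: x+21/32x²=0 ⇒ x=−32/21=-1.5238; min R=1−1/(4·21/32)=0.6190>−1
Confirm numerically:
  x=-1.269: |R|=0.78780 <1
  x=-0.927: |R|=0.63693 <1
  x=-0.920: |R|=0.63545 <1
  x=-2.073: |R|=1.74712 >1
  x=-1.629: |R|=1.11245 >1
So |R|<1 on (-1.5238, 0).

z∈(-1.5238,0).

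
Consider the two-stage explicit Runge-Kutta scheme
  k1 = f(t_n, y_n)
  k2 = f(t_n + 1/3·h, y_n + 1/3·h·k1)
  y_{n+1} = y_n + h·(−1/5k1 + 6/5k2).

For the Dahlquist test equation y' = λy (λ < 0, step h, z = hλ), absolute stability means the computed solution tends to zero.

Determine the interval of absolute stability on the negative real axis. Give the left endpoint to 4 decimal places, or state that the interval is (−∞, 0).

(-2.5000, 0).

Set f=λy, z=hλ:
  k1=λy_n ⇒ h·k1=z·y_n;  k2=λ(1+1/3z)y_n ⇒ h·k2=z(1+1/3z)y_n
  y_{n+1}/y_n = 1 − 1/5z + 6/5z(1+1/3z) = 1 + z + 2/5z²
  so R(z) = 1 + z + 2/5z².

Need |R(x)|<1, x<0.
x=-0.44: |R|=0.6374
R=1: x+2/5x²=0 ⇒ x=−5/2=-2.5000; min R=1−1/(4·2/5)=0.3750>−1
Confirm numerically:
  x=-1.517: |R|=0.40352 <1
  x=-1.479: |R|=0.39598 <1
  x=-1.425: |R|=0.38725 <1
  x=-3.001: |R|=1.60140 >1
  x=-2.849: |R|=1.39772 >1
  x=-2.562: |R|=1.06354 >1
Stable set (-2.5000, 0).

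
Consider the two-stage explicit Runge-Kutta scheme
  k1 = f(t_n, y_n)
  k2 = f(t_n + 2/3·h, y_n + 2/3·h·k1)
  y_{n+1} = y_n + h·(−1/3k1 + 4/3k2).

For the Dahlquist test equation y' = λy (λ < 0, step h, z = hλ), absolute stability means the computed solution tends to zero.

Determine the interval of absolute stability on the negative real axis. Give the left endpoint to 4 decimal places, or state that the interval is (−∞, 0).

(-1.1250, 0).

Test eqn y'=λy, z=hλ:
  k1=λy_n ⇒ h·k1=z·y_n;  k2=λ(1+2/3z)y_n ⇒ h·k2=z(1+2/3z)y_n
  y_{n+1}/y_n = 1 − 1/3z + 4/3z(1+2/3z) = 1 + z + 8/9z²
  ⇒ R(z) = 1 + z + 8/9z².

Need |R(x)|<1, x<0.
x=-0.57: |R|=0.7188
R=1: x+8/9x²=0 ⇒ x=−9/8=-1.1250; min R=1−1/(4·8/9)=0.7188>−1
Confirm numerically:
  x=-1.011: |R|=0.89755 <1
  x=-0.773: |R|=0.75814 <1
  x=-0.731: |R|=0.74399 <1
  x=-0.729: |R|=0.74339 <1
  x=-1.579: |R|=1.63721 >1
  x=-1.510: |R|=1.51676 >1
  x=-1.313: |R|=1.21942 >1
So |R|<1 on (-1.1250, 0).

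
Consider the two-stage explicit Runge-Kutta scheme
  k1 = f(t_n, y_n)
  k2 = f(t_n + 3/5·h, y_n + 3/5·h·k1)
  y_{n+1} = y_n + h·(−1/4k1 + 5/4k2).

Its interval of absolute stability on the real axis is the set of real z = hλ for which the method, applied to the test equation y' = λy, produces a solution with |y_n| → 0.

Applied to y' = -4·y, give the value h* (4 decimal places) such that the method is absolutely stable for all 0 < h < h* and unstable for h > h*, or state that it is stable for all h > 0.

(-1.3333,0); λ=-4 ⇒ h* = (4/3)/4 = 0.3333.

Test eqn y'=λy, z=hλ:
  k1=λy_n ⇒ h·k1=z·y_n;  k2=λ(1+3/5z)y_n ⇒ h·k2=z(1+3/5z)y_n
  y_{n+1}/y_n = 1 − 1/4z + 5/4z(1+3/5z) = 1 + z + 3/4z²
  R(z) = 1 + z + 3/4z².

Solve |R(x)|<1 on ℝ⁻.
x=-0.86: |R|=0.6947
R=1: x+3/4x²=0 ⇒ x=−4/3=-1.3333; min R=1−1/(4·3/4)=0.6667>−1
Confirm numerically:
  x=-0.947: |R|=0.72561 <1
  x=-0.619: |R|=0.66837 <1
  x=-0.576: |R|=0.67283 <1
  x=-1.918: |R|=1.84104 >1
  x=-1.669: |R|=1.42017 >1
  x=-1.503: |R|=1.19126 >1
So |R|<1 on (-1.3333, 0).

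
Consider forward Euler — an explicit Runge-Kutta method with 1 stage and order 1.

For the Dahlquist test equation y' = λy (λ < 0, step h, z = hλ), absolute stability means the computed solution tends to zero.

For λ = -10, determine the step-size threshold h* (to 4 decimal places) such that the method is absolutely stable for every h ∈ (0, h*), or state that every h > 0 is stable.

Set f=λy, z=hλ:
  order 1, 1-stage ⇒ R(z)=1+z
  (e.g. R(-0.88)=0.12000, |R|=0.12000)

Need |R(x)|<1, x<0.
x=-0.88: |R|=0.1200
|R(-2.14)|=1.1400 |R(-1.06)|=0.0600 |R(-0.59)|=0.4100
Bisect:
  x_lo=-2.6323 |R|=1.6323  x_hi=-0.3445 |R|=0.6555
  mid=-1.48841 |R|=0.48841 →hi
  mid=-2.06036 |R|=1.06036 →lo
  mid=-1.77438 |R|=0.77438 →hi
  mid=-1.91737 |R|=0.91737 →hi
  mid=-1.98887 |R|=0.98887 →hi
  mid=-2.02461 |R|=1.02461 →lo
  mid=-2.00674 |R|=1.00674 →lo
  ...
  [-2.00004,-1.99990] ⇒ x*=-2.0000
So |R|<1 on (-2.0000, 0).

(-2.0000,0); λ=-10 ⇒ h* = 0.2000.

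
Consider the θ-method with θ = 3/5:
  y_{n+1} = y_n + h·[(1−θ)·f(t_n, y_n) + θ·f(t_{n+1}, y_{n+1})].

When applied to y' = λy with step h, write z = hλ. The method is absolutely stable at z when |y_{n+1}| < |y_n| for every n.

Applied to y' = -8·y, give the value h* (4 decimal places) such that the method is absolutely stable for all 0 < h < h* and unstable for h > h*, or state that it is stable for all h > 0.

On y'=λy, z=hλ:
  y_{n+1} = y_n + z·[2/5·y_n + 3/5·y_{n+1}] ⇒ (1 − 3/5z)y_{n+1} = (1 + 2/5z)y_n
  so R(z) = (1 + 2/5z)/(1 − 3/5z).

Solve |R(x)|<1 on ℝ⁻.
x=-0.86: |R|=0.4327
x=-2: |R|=0.0909
x=-10: |R|=0.4286
x=-100: |R|=0.6393
θ=3/5≥1/2 ⇒ |1+2/5x|<|1−3/5x| ∀x<0 ⇒ interval (−∞,0).

unbounded; (−∞, 0). Any h>0 works for λ=-8.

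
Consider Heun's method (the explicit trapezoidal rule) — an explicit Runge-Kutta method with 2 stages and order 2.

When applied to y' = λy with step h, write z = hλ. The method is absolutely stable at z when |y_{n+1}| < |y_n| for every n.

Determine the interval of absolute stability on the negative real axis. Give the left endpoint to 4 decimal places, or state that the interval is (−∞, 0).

Set f=λy, z=hλ:
  order 2, 2-stage ⇒ R(z)=1+z+z^2/2
  (e.g. R(-1.14)=0.50980, |R|=0.50980)

Boundary: |R(x)|=1, x<0.
x=-1.14: |R|=0.5098
|R(-2.28)|=1.3192 |R(-1.3)|=0.5450 |R(-0.53)|=0.6104
Bisect:
  x_lo=-2.7839 |R|=2.0912  x_hi=-0.1176 |R|=0.8893
  mid=-1.45078 |R|=0.60160 →hi
  mid=-2.11735 |R|=1.12424 →lo
  mid=-1.78406 |R|=0.80738 →hi
  mid=-1.95071 |R|=0.95192 →hi
  mid=-2.03403 |R|=1.03461 →lo
  mid=-1.99237 |R|=0.99240 →hi
  mid=-2.01320 |R|=1.01328 →lo
  mid=-2.00278 |R|=1.00279 →lo
  mid=-1.99758 |R|=0.99758 →hi
  mid=-2.00018 |R|=1.00018 →lo
  ...
  [-2.00002,-1.99985] ⇒ x*=-2.0000
So |R|<1 on (-2.0000, 0).

(-2.0000, 0).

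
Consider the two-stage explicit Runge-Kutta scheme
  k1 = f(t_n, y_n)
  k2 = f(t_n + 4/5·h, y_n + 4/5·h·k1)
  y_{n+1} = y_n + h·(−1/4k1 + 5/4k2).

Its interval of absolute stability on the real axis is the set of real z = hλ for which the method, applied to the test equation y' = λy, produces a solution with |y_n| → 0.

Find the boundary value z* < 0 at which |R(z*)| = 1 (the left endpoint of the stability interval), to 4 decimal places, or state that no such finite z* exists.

Set f=λy, z=hλ:
  k1=λy_n ⇒ h·k1=z·y_n;  k2=λ(1+4/5z)y_n ⇒ h·k2=z(1+4/5z)y_n
  y_{n+1}/y_n = 1 − 1/4z + 5/4z(1+4/5z) = 1 + z + z²
  R(z) = 1 + z + z².

Boundary: |R(x)|=1, x<0.
x=-1.77: |R|=2.3629
R=1: x+1x²=0 ⇒ x=−1=-1.0000; min R=1−1/(4·1)=0.7500>−1
Confirm numerically:
  x=-0.808: |R|=0.84486 <1
  x=-0.535: |R|=0.75123 <1
  x=-0.498: |R|=0.75000 <1
  x=-0.426: |R|=0.75548 <1
  x=-1.482: |R|=1.71432 >1
  x=-1.084: |R|=1.09106 >1
Interval (-1.0000, 0).

left endpoint -1.0000.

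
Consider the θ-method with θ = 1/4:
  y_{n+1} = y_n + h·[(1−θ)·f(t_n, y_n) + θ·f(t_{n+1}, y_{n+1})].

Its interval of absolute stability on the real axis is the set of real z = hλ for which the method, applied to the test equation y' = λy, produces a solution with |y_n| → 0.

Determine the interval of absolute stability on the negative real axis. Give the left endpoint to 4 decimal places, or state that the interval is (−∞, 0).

(-4.0000, 0).

With y'=λy (z=hλ):
  y_{n+1} = y_n + z·[3/4·y_n + 1/4·y_{n+1}] ⇒ (1 − 1/4z)y_{n+1} = (1 + 3/4z)y_n
  R(z) = (1 + 3/4z)/(1 − 1/4z).

Find x<0 with |R(x)|<1.
x=-0.57: |R|=0.5011
R=−1: 1+3/4x = −1+1/4x ⇒ -1/2x=2 ⇒ x=2/(-1/2)=-4.0000
Confirm numerically:
  x=-2.904: |R|=0.68250 <1
  x=-2.785: |R|=0.64186 <1
  x=-1.899: |R|=0.28768 <1
  x=-4.504: |R|=1.11853 >1
  x=-4.483: |R|=1.11387 >1
  x=-4.196: |R|=1.04783 >1
So |R|<1 on (-4.0000, 0).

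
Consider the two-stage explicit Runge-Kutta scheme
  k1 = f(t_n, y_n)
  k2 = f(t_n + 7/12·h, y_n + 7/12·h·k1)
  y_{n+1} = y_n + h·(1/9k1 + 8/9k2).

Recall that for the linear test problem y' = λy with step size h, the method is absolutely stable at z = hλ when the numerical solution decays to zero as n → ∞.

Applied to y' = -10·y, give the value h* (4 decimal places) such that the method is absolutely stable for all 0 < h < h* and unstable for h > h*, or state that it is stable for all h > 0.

Test eqn y'=λy, z=hλ:
  k1=λy_n ⇒ h·k1=z·y_n;  k2=λ(1+7/12z)y_n ⇒ h·k2=z(1+7/12z)y_n
  y_{n+1}/y_n = 1 + 1/9z + 8/9z(1+7/12z) = 1 + z + 14/27z²
  R(z) = 1 + z + 14/27z².

Boundary: |R(x)|=1, x<0.
x=-1.5: |R|=0.6667
R=1: x+14/27x²=0 ⇒ x=−27/14=-1.9286; min R=1−1/(4·14/27)=0.5179>−1
Confirm numerically:
  x=-1.802: |R|=0.88174 <1
  x=-1.598: |R|=0.72609 <1
  x=-1.125: |R|=0.53125 <1
  x=-1.022: |R|=0.51958 <1
  x=-2.494: |R|=1.73120 >1
  x=-2.108: |R|=1.19612 >1
  x=-2.055: |R|=1.13472 >1
Interval (-1.9286, 0).

(-1.9286,0); λ=-10 ⇒ h* = (27/14)/10 = 0.1929.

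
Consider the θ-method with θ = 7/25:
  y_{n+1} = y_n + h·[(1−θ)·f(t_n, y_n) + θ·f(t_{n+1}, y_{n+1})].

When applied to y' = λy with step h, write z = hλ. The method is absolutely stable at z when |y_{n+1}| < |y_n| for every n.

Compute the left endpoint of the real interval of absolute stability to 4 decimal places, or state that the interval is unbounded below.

Test eqn y'=λy, z=hλ:
  y_{n+1} = y_n + z·[18/25·y_n + 7/25·y_{n+1}] ⇒ (1 − 7/25z)y_{n+1} = (1 + 18/25z)y_n
  ⇒ R(z) = (1 + 18/25z)/(1 − 7/25z).

Solve |R(x)|<1 on ℝ⁻.
x=-0.91: |R|=0.2748
R=−1: 1+18/25x = −1+7/25x ⇒ -11/25x=2 ⇒ x=2/(-11/25)=-4.5455
Confirm numerically:
  x=-3.615: |R|=0.79654 <1
  x=-3.144: |R|=0.67206 <1
  x=-2.860: |R|=0.58818 <1
  x=-2.537: |R|=0.48331 <1
  x=-5.100: |R|=1.10049 >1
  x=-5.067: |R|=1.09488 >1
So |R|<1 on (-4.5455, 0).

z* = -4.5455.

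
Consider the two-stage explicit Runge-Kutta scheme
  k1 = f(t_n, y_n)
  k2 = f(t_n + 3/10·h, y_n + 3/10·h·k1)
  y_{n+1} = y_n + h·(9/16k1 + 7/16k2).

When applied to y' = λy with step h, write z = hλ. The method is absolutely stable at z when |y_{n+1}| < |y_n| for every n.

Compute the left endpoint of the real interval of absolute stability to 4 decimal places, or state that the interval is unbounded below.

z* = -7.6190.

Set f=λy, z=hλ:
  k1=λy_n ⇒ h·k1=z·y_n;  k2=λ(1+3/10z)y_n ⇒ h·k2=z(1+3/10z)y_n
  y_{n+1}/y_n = 1 + 9/16z + 7/16z(1+3/10z) = 1 + z + 21/160z²
  R(z) = 1 + z + 21/160z².

Boundary: |R(x)|=1, x<0.
x=-0.39: |R|=0.6300
R=1: x+21/160x²=0 ⇒ x=−160/21=-7.6190; min R=1−1/(4·21/160)=-0.9048>−1
Confirm numerically:
  x=-7.087: |R|=0.50511 <1
  x=-6.933: |R|=0.37573 <1
  x=-4.337: |R|=0.86824 <1
  x=-3.864: |R|=0.90437 <1
  x=-8.173: |R|=1.59423 >1
  x=-8.047: |R|=1.45199 >1
  x=-7.790: |R|=1.17479 >1
Interval (-7.6190, 0).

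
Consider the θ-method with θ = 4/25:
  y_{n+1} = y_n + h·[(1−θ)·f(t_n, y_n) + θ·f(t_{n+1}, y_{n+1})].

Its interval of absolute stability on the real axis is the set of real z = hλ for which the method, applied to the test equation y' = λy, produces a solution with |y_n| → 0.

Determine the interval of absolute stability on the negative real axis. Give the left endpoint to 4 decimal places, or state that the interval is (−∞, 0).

z∈(-2.9412,0).

Test eqn y'=λy, z=hλ:
  y_{n+1} = y_n + z·[21/25·y_n + 4/25·y_{n+1}] ⇒ (1 − 4/25z)y_{n+1} = (1 + 21/25z)y_n
  so R(z) = (1 + 21/25z)/(1 − 4/25z).

Solve |R(x)|<1 on ℝ⁻.
x=-1.36: |R|=0.1170
R=−1: 1+21/25x = −1+4/25x ⇒ -17/25x=2 ⇒ x=2/(-17/25)=-2.9412
Confirm numerically:
  x=-2.593: |R|=0.83266 <1
  x=-2.342: |R|=0.70362 <1
  x=-1.647: |R|=0.30350 <1
  x=-1.374: |R|=0.12638 <1
  x=-3.363: |R|=1.18649 >1
  x=-3.044: |R|=1.04702 >1
Stable set (-2.9412, 0).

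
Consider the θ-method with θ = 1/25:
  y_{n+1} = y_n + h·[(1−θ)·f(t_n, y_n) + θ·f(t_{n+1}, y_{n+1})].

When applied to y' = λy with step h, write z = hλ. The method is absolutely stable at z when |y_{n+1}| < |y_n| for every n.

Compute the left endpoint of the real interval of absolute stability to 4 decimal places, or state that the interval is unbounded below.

left endpoint -2.1739.

Test eqn y'=λy, z=hλ:
  y_{n+1} = y_n + z·[24/25·y_n + 1/25·y_{n+1}] ⇒ (1 − 1/25z)y_{n+1} = (1 + 24/25z)y_n
  ⇒ R(z) = (1 + 24/25z)/(1 − 1/25z).

Need |R(x)|<1, x<0.
x=-1.08: |R|=0.0353
R=−1: 1+24/25x = −1+1/25x ⇒ -23/25x=2 ⇒ x=2/(-23/25)=-2.1739
Confirm numerically:
  x=-2.092: |R|=0.93046 <1
  x=-1.451: |R|=0.37140 <1
  x=-1.421: |R|=0.34457 <1
  x=-0.979: |R|=0.05789 <1
  x=-2.587: |R|=1.34440 >1
  x=-2.377: |R|=1.17062 >1
Interval (-2.1739, 0).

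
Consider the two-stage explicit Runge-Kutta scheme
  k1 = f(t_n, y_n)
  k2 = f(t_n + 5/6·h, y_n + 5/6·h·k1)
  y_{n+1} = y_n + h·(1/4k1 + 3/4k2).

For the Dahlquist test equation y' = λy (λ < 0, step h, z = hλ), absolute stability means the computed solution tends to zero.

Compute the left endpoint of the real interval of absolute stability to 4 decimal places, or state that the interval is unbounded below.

On y'=λy, z=hλ:
  k1=λy_n ⇒ h·k1=z·y_n;  k2=λ(1+5/6z)y_n ⇒ h·k2=z(1+5/6z)y_n
  y_{n+1}/y_n = 1 + 1/4z + 3/4z(1+5/6z) = 1 + z + 5/8z²
  R(z) = 1 + z + 5/8z².

Need |R(x)|<1, x<0.
x=-1.69: |R|=1.0951
R=1: x+5/8x²=0 ⇒ x=−8/5=-1.6000; min R=1−1/(4·5/8)=0.6000>−1
Confirm numerically:
  x=-1.291: |R|=0.75068 <1
  x=-1.141: |R|=0.67268 <1
  x=-1.095: |R|=0.65439 <1
  x=-2.146: |R|=1.73232 >1
  x=-1.721: |R|=1.13015 >1
So |R|<1 on (-1.6000, 0).

z* = -1.6000.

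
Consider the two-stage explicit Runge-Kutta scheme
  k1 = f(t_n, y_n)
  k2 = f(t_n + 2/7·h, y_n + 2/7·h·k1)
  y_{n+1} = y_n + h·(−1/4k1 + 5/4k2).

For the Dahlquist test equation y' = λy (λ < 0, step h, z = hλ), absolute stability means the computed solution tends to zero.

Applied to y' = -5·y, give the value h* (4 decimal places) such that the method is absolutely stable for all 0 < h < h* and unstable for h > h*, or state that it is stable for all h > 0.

Test eqn y'=λy, z=hλ:
  k1=λy_n ⇒ h·k1=z·y_n;  k2=λ(1+2/7z)y_n ⇒ h·k2=z(1+2/7z)y_n
  y_{n+1}/y_n = 1 − 1/4z + 5/4z(1+2/7z) = 1 + z + 5/14z²
  R(z) = 1 + z + 5/14z².

Need |R(x)|<1, x<0.
x=-1.14: |R|=0.3241
R=1: x+5/14x²=0 ⇒ x=−14/5=-2.8000; min R=1−1/(4·5/14)=0.3000>−1
Confirm numerically:
  x=-2.722: |R|=0.92417 <1
  x=-2.363: |R|=0.63120 <1
  x=-1.682: |R|=0.32840 <1
  x=-3.213: |R|=1.47392 >1
  x=-3.161: |R|=1.40754 >1
So |R|<1 on (-2.8000, 0).

(-2.8000,0); λ=-5 ⇒ h* = (14/5)/5 = 0.5600.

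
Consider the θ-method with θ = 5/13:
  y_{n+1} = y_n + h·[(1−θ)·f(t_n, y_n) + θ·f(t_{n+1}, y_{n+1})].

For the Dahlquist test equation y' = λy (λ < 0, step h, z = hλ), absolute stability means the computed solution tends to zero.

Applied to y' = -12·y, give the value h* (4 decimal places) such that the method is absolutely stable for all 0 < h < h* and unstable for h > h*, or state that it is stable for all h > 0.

Test eqn y'=λy, z=hλ:
  y_{n+1} = y_n + z·[8/13·y_n + 5/13·y_{n+1}] ⇒ (1 − 5/13z)y_{n+1} = (1 + 8/13z)y_n
  so R(z) = (1 + 8/13z)/(1 − 5/13z).

Find x<0 with |R(x)|<1.
x=-1.07: |R|=0.2420
R=−1: 1+8/13x = −1+5/13x ⇒ -3/13x=2 ⇒ x=2/(-3/13)=-8.6667
Confirm numerically:
  x=-7.992: |R|=0.96178 <1
  x=-7.243: |R|=0.91322 <1
  x=-5.383: |R|=0.75320 <1
  x=-4.789: |R|=0.68513 <1
  x=-9.188: |R|=1.02654 >1
  x=-8.754: |R|=1.00462 >1
So |R|<1 on (-8.6667, 0).

(-8.6667,0); λ=-12 ⇒ h* = (26/3)/12 = 0.7222.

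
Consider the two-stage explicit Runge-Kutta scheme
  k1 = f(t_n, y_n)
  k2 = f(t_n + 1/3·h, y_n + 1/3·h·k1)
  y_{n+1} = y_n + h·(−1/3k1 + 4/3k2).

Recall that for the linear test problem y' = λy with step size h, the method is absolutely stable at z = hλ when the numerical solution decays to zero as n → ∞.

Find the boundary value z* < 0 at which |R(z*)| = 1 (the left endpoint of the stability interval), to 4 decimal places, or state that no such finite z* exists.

With y'=λy (z=hλ):
  k1=λy_n ⇒ h·k1=z·y_n;  k2=λ(1+1/3z)y_n ⇒ h·k2=z(1+1/3z)y_n
  y_{n+1}/y_n = 1 − 1/3z + 4/3z(1+1/3z) = 1 + z + 4/9z²
  ⇒ R(z) = 1 + z + 4/9z².

Solve |R(x)|<1 on ℝ⁻.
x=-1.73: |R|=0.6002
R=1: x+4/9x²=0 ⇒ x=−9/4=-2.2500; min R=1−1/(4·4/9)=0.4375>−1
Confirm numerically:
  x=-2.101: |R|=0.86087 <1
  x=-1.381: |R|=0.46663 <1
  x=-1.253: |R|=0.44478 <1
  x=-0.924: |R|=0.45546 <1
  x=-2.738: |R|=1.59384 >1
  x=-2.732: |R|=1.58526 >1
Interval (-2.2500, 0).

z* = -2.2500.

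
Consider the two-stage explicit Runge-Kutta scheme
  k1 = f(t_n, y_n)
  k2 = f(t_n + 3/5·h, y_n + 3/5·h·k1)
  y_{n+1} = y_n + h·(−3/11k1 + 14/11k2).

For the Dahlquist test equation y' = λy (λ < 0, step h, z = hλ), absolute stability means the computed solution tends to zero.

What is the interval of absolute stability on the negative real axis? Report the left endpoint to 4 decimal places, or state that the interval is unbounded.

Set f=λy, z=hλ:
  k1=λy_n ⇒ h·k1=z·y_n;  k2=λ(1+3/5z)y_n ⇒ h·k2=z(1+3/5z)y_n
  y_{n+1}/y_n = 1 − 3/11z + 14/11z(1+3/5z) = 1 + z + 42/55z²
  Hence R(z) = 1 + z + 42/55z².

Find x<0 with |R(x)|<1.
x=-0.44: |R|=0.7078
R=1: x+42/55x²=0 ⇒ x=−55/42=-1.3095; min R=1−1/(4·42/55)=0.6726>−1
Confirm numerically:
  x=-0.879: |R|=0.71102 <1
  x=-0.722: |R|=0.67607 <1
  x=-0.710: |R|=0.67495 <1
  x=-1.882: |R|=1.82274 >1
  x=-1.713: |R|=1.52779 >1
  x=-1.652: |R|=1.43204 >1
Interval (-1.3095, 0).

z∈(-1.3095,0).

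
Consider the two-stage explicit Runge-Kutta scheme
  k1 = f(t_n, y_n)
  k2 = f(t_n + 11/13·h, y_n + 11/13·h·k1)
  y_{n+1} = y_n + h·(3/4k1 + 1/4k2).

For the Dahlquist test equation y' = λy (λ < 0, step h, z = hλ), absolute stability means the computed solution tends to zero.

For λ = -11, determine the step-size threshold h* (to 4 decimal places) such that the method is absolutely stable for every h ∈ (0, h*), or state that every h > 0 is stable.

(-4.7273,0); λ=-11 ⇒ h* = (52/11)/11 = 0.4298.

On y'=λy, z=hλ:
  k1=λy_n ⇒ h·k1=z·y_n;  k2=λ(1+11/13z)y_n ⇒ h·k2=z(1+11/13z)y_n
  y_{n+1}/y_n = 1 + 3/4z + 1/4z(1+11/13z) = 1 + z + 11/52z²
  R(z) = 1 + z + 11/52z².

Need |R(x)|<1, x<0.
x=-1.78: |R|=0.1098
R=1: x+11/52x²=0 ⇒ x=−52/11=-4.7273; min R=1−1/(4·11/52)=-0.1818>−1
Confirm numerically:
  x=-4.298: |R|=0.60971 <1
  x=-3.455: |R|=0.07014 <1
  x=-2.335: |R|=0.18164 <1
  x=-5.299: |R|=1.64087 >1
  x=-5.006: |R|=1.29516 >1
  x=-4.973: |R|=1.25850 >1
Interval (-4.7273, 0).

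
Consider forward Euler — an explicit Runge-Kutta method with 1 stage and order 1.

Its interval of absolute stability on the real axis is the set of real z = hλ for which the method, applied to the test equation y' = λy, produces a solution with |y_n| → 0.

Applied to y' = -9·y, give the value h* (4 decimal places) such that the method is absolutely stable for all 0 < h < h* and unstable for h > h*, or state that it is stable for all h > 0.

With y'=λy (z=hλ):
  order 1, 1-stage ⇒ R(z)=1+z
  (e.g. R(-0.94)=0.06000, |R|=0.06000)

Solve |R(x)|<1 on ℝ⁻.
x=-0.94: |R|=0.0600
|R(-2.4)|=1.4000 |R(-2.39)|=1.3900 |R(-1.91)|=0.9100
Bisect:
  x_lo=-2.4763 |R|=1.4763  x_hi=-0.0631 |R|=0.9369
  mid=-1.26974 |R|=0.26974 →hi
  mid=-1.87304 |R|=0.87304 →hi
  mid=-2.17469 |R|=1.17469 →lo
  mid=-2.02386 |R|=1.02386 →lo
  mid=-1.94845 |R|=0.94845 →hi
  mid=-1.98616 |R|=0.98616 →hi
  mid=-2.00501 |R|=1.00501 →lo
  mid=-1.99558 |R|=0.99558 →hi
  ...
  [-2.00000,-1.99985] ⇒ x*=-2.0000
Interval (-2.0000, 0).

(-2.0000,0); λ=-9 ⇒ h* = 0.2222.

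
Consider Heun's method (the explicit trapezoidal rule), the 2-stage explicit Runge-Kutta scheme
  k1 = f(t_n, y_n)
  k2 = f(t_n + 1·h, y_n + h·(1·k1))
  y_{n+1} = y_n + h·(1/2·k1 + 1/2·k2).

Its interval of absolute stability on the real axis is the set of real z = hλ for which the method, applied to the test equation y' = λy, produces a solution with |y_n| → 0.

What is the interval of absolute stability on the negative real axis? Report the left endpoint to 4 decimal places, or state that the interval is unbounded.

(-2.0000, 0).

Test eqn y'=λy, z=hλ:
  order 2, 2-stage ⇒ R(z)=1+z+z^2/2
  (e.g. R(-0.92)=0.50320, |R|=0.50320)

Boundary: |R(x)|=1, x<0.
x=-0.92: |R|=0.5032
|R(-2.39)|=1.4661 |R(-1)|=0.5000 |R(-0.56)|=0.5968
Bisect:
  x_lo=-2.8383 |R|=2.1896  x_hi=-0.0822 |R|=0.9212
  mid=-1.46023 |R|=0.60590 →hi
  mid=-2.14924 |R|=1.16038 →lo
  mid=-1.80473 |R|=0.82380 →hi
  mid=-1.97699 |R|=0.97725 →hi
  mid=-2.06311 |R|=1.06511 →lo
  mid=-2.02005 |R|=1.02025 →lo
  mid=-1.99852 |R|=0.99852 →hi
  mid=-2.00929 |R|=1.00933 →lo
  ...
  [-2.00003,-1.99986] ⇒ x*=-2.0000
Stable set (-2.0000, 0).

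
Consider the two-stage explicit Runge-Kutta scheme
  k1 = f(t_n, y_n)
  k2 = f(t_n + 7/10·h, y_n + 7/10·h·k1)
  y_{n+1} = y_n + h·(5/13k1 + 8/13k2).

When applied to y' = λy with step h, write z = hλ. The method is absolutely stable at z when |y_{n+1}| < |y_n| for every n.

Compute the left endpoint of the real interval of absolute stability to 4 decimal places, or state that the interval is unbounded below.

left endpoint -2.3214.

With y'=λy (z=hλ):
  k1=λy_n ⇒ h·k1=z·y_n;  k2=λ(1+7/10z)y_n ⇒ h·k2=z(1+7/10z)y_n
  y_{n+1}/y_n = 1 + 5/13z + 8/13z(1+7/10z) = 1 + z + 28/65z²
  R(z) = 1 + z + 28/65z².

Need |R(x)|<1, x<0.
x=-1.69: |R|=0.5403
R=1: x+28/65x²=0 ⇒ x=−65/28=-2.3214; min R=1−1/(4·28/65)=0.4196>−1
Confirm numerically:
  x=-1.850: |R|=0.62431 <1
  x=-1.783: |R|=0.58645 <1
  x=-1.663: |R|=0.52832 <1
  x=-1.438: |R|=0.45276 <1
  x=-2.733: |R|=1.48454 >1
  x=-2.599: |R|=1.31076 >1
  x=-2.463: |R|=1.15021 >1
So |R|<1 on (-2.3214, 0).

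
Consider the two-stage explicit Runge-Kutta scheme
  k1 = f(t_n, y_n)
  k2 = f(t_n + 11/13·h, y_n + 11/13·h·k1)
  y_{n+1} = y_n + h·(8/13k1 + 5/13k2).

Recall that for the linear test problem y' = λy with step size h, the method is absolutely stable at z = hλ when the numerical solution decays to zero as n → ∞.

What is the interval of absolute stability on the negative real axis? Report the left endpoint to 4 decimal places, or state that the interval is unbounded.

z∈(-3.0727,0).

With y'=λy (z=hλ):
  k1=λy_n ⇒ h·k1=z·y_n;  k2=λ(1+11/13z)y_n ⇒ h·k2=z(1+11/13z)y_n
  y_{n+1}/y_n = 1 + 8/13z + 5/13z(1+11/13z) = 1 + z + 55/169z²
  Hence R(z) = 1 + z + 55/169z².

Need |R(x)|<1, x<0.
x=-1.71: |R|=0.2416
R=1: x+55/169x²=0 ⇒ x=−169/55=-3.0727; min R=1−1/(4·55/169)=0.2318>−1
Confirm numerically:
  x=-3.009: |R|=0.93759 <1
  x=-2.268: |R|=0.40603 <1
  x=-1.611: |R|=0.23363 <1
  x=-1.498: |R|=0.23230 <1
  x=-3.431: |R|=1.40005 >1
  x=-3.292: |R|=1.23492 >1
So |R|<1 on (-3.0727, 0).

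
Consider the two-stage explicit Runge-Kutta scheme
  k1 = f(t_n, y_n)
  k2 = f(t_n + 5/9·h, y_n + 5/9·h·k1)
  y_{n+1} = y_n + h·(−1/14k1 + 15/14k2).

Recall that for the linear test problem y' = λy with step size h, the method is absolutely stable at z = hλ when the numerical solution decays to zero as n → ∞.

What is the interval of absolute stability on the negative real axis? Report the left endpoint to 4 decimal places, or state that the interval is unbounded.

With y'=λy (z=hλ):
  k1=λy_n ⇒ h·k1=z·y_n;  k2=λ(1+5/9z)y_n ⇒ h·k2=z(1+5/9z)y_n
  y_{n+1}/y_n = 1 − 1/14z + 15/14z(1+5/9z) = 1 + z + 25/42z²
  so R(z) = 1 + z + 25/42z².

Boundary: |R(x)|=1, x<0.
x=-0.4: |R|=0.6952
R=1: x+25/42x²=0 ⇒ x=−42/25=-1.6800; min R=1−1/(4·25/42)=0.5800>−1
Confirm numerically:
  x=-1.527: |R|=0.86093 <1
  x=-0.945: |R|=0.58656 <1
  x=-0.828: |R|=0.58009 <1
  x=-0.706: |R|=0.59069 <1
  x=-1.976: |R|=1.34815 >1
  x=-1.875: |R|=1.21763 >1
Stable set (-1.6800, 0).

(-1.6800, 0).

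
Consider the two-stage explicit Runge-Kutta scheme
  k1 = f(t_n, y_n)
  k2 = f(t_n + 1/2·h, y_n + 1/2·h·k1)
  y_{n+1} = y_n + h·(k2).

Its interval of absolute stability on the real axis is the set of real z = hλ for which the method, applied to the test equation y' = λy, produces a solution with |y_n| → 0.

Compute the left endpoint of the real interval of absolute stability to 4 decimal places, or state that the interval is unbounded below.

z* = -2.0000.

Test eqn y'=λy, z=hλ:
  k1=λy_n ⇒ h·k1=z·y_n;  k2=λ(1+1/2z)y_n ⇒ h·k2=z(1+1/2z)y_n
  y_{n+1}/y_n = 1 + z(1+1/2z) = 1 + z + 1/2z²
  ⇒ R(z) = 1 + z + 1/2z².

Boundary: |R(x)|=1, x<0.
x=-0.4: |R|=0.6800
R=1: x+1/2x²=0 ⇒ x=−2=-2.0000; min R=1−1/(4·1/2)=0.5000>−1
Confirm numerically:
  x=-1.969: |R|=0.96948 <1
  x=-1.623: |R|=0.69406 <1
  x=-1.495: |R|=0.62251 <1
  x=-2.484: |R|=1.60113 >1
  x=-2.322: |R|=1.37384 >1
  x=-2.045: |R|=1.04601 >1
Stable set (-2.0000, 0).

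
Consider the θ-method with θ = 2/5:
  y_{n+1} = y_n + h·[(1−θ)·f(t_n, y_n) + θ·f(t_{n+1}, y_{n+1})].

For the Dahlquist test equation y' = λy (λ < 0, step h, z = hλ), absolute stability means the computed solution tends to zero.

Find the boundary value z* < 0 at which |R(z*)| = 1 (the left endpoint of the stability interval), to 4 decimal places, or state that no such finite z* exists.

Set f=λy, z=hλ:
  y_{n+1} = y_n + z·[3/5·y_n + 2/5·y_{n+1}] ⇒ (1 − 2/5z)y_{n+1} = (1 + 3/5z)y_n
  ⇒ R(z) = (1 + 3/5z)/(1 − 2/5z).

Find x<0 with |R(x)|<1.
x=-0.87: |R|=0.3546
R=−1: 1+3/5x = −1+2/5x ⇒ -1/5x=2 ⇒ x=2/(-1/5)=-10.0000
Confirm numerically:
  x=-9.325: |R|=0.97146 <1
  x=-6.470: |R|=0.80323 <1
  x=-4.508: |R|=0.60816 <1
  x=-10.567: |R|=1.02170 >1
  x=-10.194: |R|=1.00764 >1
So |R|<1 on (-10.0000, 0).

z* = -10.0000.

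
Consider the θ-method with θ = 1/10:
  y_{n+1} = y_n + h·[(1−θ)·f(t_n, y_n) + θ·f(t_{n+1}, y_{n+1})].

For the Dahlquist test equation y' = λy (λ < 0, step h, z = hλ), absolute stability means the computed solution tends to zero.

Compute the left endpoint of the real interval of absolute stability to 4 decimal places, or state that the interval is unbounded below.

z* = -2.5000.

With y'=λy (z=hλ):
  y_{n+1} = y_n + z·[9/10·y_n + 1/10·y_{n+1}] ⇒ (1 − 1/10z)y_{n+1} = (1 + 9/10z)y_n
  so R(z) = (1 + 9/10z)/(1 − 1/10z).

Need |R(x)|<1, x<0.
x=-1.18: |R|=0.0555
R=−1: 1+9/10x = −1+1/10x ⇒ -4/5x=2 ⇒ x=2/(-4/5)=-2.5000
Confirm numerically:
  x=-1.917: |R|=0.60863 <1
  x=-1.252: |R|=0.11269 <1
  x=-1.061: |R|=0.04077 <1
  x=-3.084: |R|=1.35708 >1
  x=-2.721: |R|=1.13898 >1
  x=-2.575: |R|=1.04771 >1
Stable set (-2.5000, 0).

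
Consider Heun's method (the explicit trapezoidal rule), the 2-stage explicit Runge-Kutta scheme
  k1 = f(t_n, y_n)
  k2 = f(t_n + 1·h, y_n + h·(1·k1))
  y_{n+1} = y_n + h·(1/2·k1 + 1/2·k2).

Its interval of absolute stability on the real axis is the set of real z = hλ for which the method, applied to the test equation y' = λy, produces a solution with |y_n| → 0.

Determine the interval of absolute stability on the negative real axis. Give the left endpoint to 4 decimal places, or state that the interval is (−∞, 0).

With y'=λy (z=hλ):
  order 2, 2-stage ⇒ R(z)=1+z+z^2/2
  (e.g. R(-1.68)=0.73120, |R|=0.73120)

Need |R(x)|<1, x<0.
x=-1.68: |R|=0.7312
|R(-1.34)|=0.5578 |R(-1.09)|=0.5040 |R(-0.69)|=0.5481
Bisect:
  x_lo=-2.6330 |R|=1.8334  x_hi=-0.0940 |R|=0.9104
  mid=-1.36351 |R|=0.56607 →hi
  mid=-1.99827 |R|=0.99827 →hi
  mid=-2.31564 |R|=1.36546 →lo
  mid=-2.15696 |R|=1.16927 →lo
  mid=-2.07761 |R|=1.08062 →lo
  mid=-2.03794 |R|=1.03866 →lo
  mid=-2.01810 |R|=1.01827 →lo
  ...
  [-2.00013,-1.99997] ⇒ x*=-2.0000
Interval (-2.0000, 0).

z∈(-2.0000,0).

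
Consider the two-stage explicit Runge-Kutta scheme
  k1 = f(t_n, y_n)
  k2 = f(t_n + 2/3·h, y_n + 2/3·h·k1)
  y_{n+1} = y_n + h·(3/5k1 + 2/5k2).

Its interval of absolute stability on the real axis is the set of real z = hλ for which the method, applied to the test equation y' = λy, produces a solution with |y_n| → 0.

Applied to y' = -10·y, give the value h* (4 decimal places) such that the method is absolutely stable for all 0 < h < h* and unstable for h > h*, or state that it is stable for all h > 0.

Set f=λy, z=hλ:
  k1=λy_n ⇒ h·k1=z·y_n;  k2=λ(1+2/3z)y_n ⇒ h·k2=z(1+2/3z)y_n
  y_{n+1}/y_n = 1 + 3/5z + 2/5z(1+2/3z) = 1 + z + 4/15z²
  so R(z) = 1 + z + 4/15z².

Find x<0 with |R(x)|<1.
x=-0.58: |R|=0.5097
R=1: x+4/15x²=0 ⇒ x=−15/4=-3.7500; min R=1−1/(4·4/15)=0.0625>−1
Confirm numerically:
  x=-3.315: |R|=0.61546 <1
  x=-3.048: |R|=0.42941 <1
  x=-2.725: |R|=0.25517 <1
  x=-2.313: |R|=0.11366 <1
  x=-4.118: |R|=1.40411 >1
  x=-4.081: |R|=1.36022 >1
So |R|<1 on (-3.7500, 0).

(-3.7500,0); λ=-10 ⇒ h* = (15/4)/10 = 0.3750.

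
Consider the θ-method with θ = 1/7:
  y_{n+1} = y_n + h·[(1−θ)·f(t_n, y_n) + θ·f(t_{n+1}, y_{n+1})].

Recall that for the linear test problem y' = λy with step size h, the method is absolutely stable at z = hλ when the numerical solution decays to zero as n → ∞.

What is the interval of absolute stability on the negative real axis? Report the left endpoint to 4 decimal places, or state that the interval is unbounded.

z∈(-2.8000,0).

Set f=λy, z=hλ:
  y_{n+1} = y_n + z·[6/7·y_n + 1/7·y_{n+1}] ⇒ (1 − 1/7z)y_{n+1} = (1 + 6/7z)y_n
  ⇒ R(z) = (1 + 6/7z)/(1 − 1/7z).

Solve |R(x)|<1 on ℝ⁻.
x=-1.25: |R|=0.0606
R=−1: 1+6/7x = −1+1/7x ⇒ -5/7x=2 ⇒ x=2/(-5/7)=-2.8000
Confirm numerically:
  x=-2.344: |R|=0.75599 <1
  x=-1.987: |R|=0.54768 <1
  x=-1.129: |R|=0.02780 <1
  x=-3.024: |R|=1.11173 >1
  x=-2.871: |R|=1.03596 >1
  x=-2.863: |R|=1.03194 >1
So |R|<1 on (-2.8000, 0).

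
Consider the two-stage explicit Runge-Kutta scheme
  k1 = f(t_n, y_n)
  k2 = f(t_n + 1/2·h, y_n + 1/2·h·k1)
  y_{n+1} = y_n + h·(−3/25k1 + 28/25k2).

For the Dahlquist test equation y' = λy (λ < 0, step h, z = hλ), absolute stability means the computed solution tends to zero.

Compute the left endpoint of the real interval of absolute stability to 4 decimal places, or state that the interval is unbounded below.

left endpoint -1.7857.

With y'=λy (z=hλ):
  k1=λy_n ⇒ h·k1=z·y_n;  k2=λ(1+1/2z)y_n ⇒ h·k2=z(1+1/2z)y_n
  y_{n+1}/y_n = 1 − 3/25z + 28/25z(1+1/2z) = 1 + z + 14/25z²
  so R(z) = 1 + z + 14/25z².

Need |R(x)|<1, x<0.
x=-0.8: |R|=0.5584
R=1: x+14/25x²=0 ⇒ x=−25/14=-1.7857; min R=1−1/(4·14/25)=0.5536>−1
Confirm numerically:
  x=-1.631: |R|=0.85869 <1
  x=-1.419: |R|=0.70859 <1
  x=-1.240: |R|=0.62106 <1
  x=-1.041: |R|=0.56586 <1
  x=-2.217: |R|=1.53545 >1
  x=-2.102: |R|=1.37231 >1
Stable set (-1.7857, 0).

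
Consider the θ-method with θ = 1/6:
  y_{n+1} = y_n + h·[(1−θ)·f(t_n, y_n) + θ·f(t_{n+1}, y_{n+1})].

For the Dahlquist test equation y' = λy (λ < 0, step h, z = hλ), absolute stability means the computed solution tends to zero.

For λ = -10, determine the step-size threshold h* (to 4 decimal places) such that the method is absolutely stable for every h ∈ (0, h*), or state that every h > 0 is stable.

With y'=λy (z=hλ):
  y_{n+1} = y_n + z·[5/6·y_n + 1/6·y_{n+1}] ⇒ (1 − 1/6z)y_{n+1} = (1 + 5/6z)y_n
  Hence R(z) = (1 + 5/6z)/(1 − 1/6z).

Find x<0 with |R(x)|<1.
x=-0.87: |R|=0.2402
R=−1: 1+5/6x = −1+1/6x ⇒ -2/3x=2 ⇒ x=2/(-2/3)=-3.0000
Confirm numerically:
  x=-2.671: |R|=0.84823 <1
  x=-2.371: |R|=0.69944 <1
  x=-1.969: |R|=0.48249 <1
  x=-1.805: |R|=0.38757 <1
  x=-3.598: |R|=1.24922 >1
  x=-3.575: |R|=1.24021 >1
  x=-3.385: |R|=1.16409 >1
Interval (-3.0000, 0).

(-3.0000,0); λ=-10 ⇒ h* = (3)/10 = 0.3000.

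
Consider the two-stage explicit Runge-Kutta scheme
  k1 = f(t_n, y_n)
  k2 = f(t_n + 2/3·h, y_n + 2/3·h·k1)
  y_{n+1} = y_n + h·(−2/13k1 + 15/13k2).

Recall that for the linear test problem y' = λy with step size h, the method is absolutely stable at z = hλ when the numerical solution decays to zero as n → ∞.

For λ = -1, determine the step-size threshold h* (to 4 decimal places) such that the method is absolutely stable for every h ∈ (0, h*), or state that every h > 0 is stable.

Set f=λy, z=hλ:
  k1=λy_n ⇒ h·k1=z·y_n;  k2=λ(1+2/3z)y_n ⇒ h·k2=z(1+2/3z)y_n
  y_{n+1}/y_n = 1 − 2/13z + 15/13z(1+2/3z) = 1 + z + 10/13z²
  ⇒ R(z) = 1 + z + 10/13z².

Boundary: |R(x)|=1, x<0.
x=-0.77: |R|=0.6861
R=1: x+10/13x²=0 ⇒ x=−13/10=-1.3000; min R=1−1/(4·10/13)=0.6750>−1
Confirm numerically:
  x=-1.274: |R|=0.97452 <1
  x=-1.131: |R|=0.85297 <1
  x=-0.671: |R|=0.67534 <1
  x=-1.819: |R|=1.72620 >1
  x=-1.442: |R|=1.15751 >1
Stable set (-1.3000, 0).

(-1.3000,0); λ=-1 ⇒ h* = (13/10)/1 = 1.3000.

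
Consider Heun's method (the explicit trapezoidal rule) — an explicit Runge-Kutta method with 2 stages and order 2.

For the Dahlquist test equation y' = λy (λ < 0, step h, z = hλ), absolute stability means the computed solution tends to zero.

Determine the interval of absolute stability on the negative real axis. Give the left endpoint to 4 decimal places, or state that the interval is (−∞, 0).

z∈(-2.0000,0).

On y'=λy, z=hλ:
  order 2, 2-stage ⇒ R(z)=1+z+z^2/2
  (e.g. R(-0.31)=0.73805, |R|=0.73805)

Solve |R(x)|<1 on ℝ⁻.
x=-0.31: |R|=0.7380
|R(-2.18)|=1.1962 |R(-1.73)|=0.7664 |R(-0.51)|=0.6200
Bisect:
  x_lo=-2.5004 |R|=1.6255  x_hi=-0.3271 |R|=0.7264
  mid=-1.41371 |R|=0.58558 →hi
  mid=-1.95703 |R|=0.95795 →hi
  mid=-2.22869 |R|=1.25484 →lo
  mid=-2.09286 |R|=1.09717 →lo
  mid=-2.02495 |R|=1.02526 →lo
  mid=-1.99099 |R|=0.99103 →hi
  mid=-2.00797 |R|=1.00800 →lo
  ...
  [-2.00001,-1.99988] ⇒ x*=-2.0000
So |R|<1 on (-2.0000, 0).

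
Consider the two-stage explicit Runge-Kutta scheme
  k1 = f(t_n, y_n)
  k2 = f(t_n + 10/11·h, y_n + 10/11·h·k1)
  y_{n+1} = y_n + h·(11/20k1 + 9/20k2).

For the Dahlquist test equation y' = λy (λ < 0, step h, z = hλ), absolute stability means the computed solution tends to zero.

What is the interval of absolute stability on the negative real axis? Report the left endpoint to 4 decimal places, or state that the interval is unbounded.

(-2.4444, 0).

On y'=λy, z=hλ:
  k1=λy_n ⇒ h·k1=z·y_n;  k2=λ(1+10/11z)y_n ⇒ h·k2=z(1+10/11z)y_n
  y_{n+1}/y_n = 1 + 11/20z + 9/20z(1+10/11z) = 1 + z + 9/22z²
  Hence R(z) = 1 + z + 9/22z².

Find x<0 with |R(x)|<1.
x=-0.63: |R|=0.5324
R=1: x+9/22x²=0 ⇒ x=−22/9=-2.4444; min R=1−1/(4·9/22)=0.3889>−1
Confirm numerically:
  x=-2.398: |R|=0.95444 <1
  x=-2.109: |R|=0.71059 <1
  x=-1.158: |R|=0.39058 <1
  x=-1.057: |R|=0.40006 <1
  x=-3.004: |R|=1.68764 >1
  x=-2.995: |R|=1.67456 >1
  x=-2.835: |R|=1.45296 >1
Stable set (-2.4444, 0).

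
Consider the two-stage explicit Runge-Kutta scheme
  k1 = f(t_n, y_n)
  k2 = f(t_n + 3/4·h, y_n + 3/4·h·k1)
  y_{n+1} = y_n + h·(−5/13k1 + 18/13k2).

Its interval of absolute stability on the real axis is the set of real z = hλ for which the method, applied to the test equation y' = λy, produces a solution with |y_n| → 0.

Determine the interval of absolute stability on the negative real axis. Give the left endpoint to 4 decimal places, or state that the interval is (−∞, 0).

(-0.9630, 0).

Set f=λy, z=hλ:
  k1=λy_n ⇒ h·k1=z·y_n;  k2=λ(1+3/4z)y_n ⇒ h·k2=z(1+3/4z)y_n
  y_{n+1}/y_n = 1 − 5/13z + 18/13z(1+3/4z) = 1 + z + 27/26z²
  R(z) = 1 + z + 27/26z².

Solve |R(x)|<1 on ℝ⁻.
x=-1.15: |R|=1.2234
R=1: x+27/26x²=0 ⇒ x=−26/27=-0.9630; min R=1−1/(4·27/26)=0.7593>−1
Confirm numerically:
  x=-0.594: |R|=0.77241 <1
  x=-0.562: |R|=0.76599 <1
  x=-0.477: |R|=0.75928 <1
  x=-1.313: |R|=1.47728 >1
  x=-1.187: |R|=1.27616 >1
So |R|<1 on (-0.9630, 0).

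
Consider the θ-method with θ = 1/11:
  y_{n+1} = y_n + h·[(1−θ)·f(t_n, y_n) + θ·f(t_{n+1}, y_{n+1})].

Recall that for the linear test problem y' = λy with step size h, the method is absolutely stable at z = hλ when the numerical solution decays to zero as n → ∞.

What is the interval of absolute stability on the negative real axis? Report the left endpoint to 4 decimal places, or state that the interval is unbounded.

(-2.4444, 0).

Set f=λy, z=hλ:
  y_{n+1} = y_n + z·[10/11·y_n + 1/11·y_{n+1}] ⇒ (1 − 1/11z)y_{n+1} = (1 + 10/11z)y_n
  Hence R(z) = (1 + 10/11z)/(1 − 1/11z).

Solve |R(x)|<1 on ℝ⁻.
x=-0.37: |R|=0.6420
R=−1: 1+10/11x = −1+1/11x ⇒ -9/11x=2 ⇒ x=2/(-9/11)=-2.4444
Confirm numerically:
  x=-2.235: |R|=0.85757 <1
  x=-2.096: |R|=0.76054 <1
  x=-1.739: |R|=0.50161 <1
  x=-1.174: |R|=0.06079 <1
  x=-2.885: |R|=1.28556 >1
  x=-2.492: |R|=1.03172 >1
So |R|<1 on (-2.4444, 0).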